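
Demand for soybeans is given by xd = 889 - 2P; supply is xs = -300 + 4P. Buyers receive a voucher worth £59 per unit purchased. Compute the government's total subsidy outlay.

Government cost = 101126/3

Pre-subsidy: 889 - 2P = -300 + 4P gives P* = 1189/6, x* = 1478/3.
With the rebate, buyers effectively pay Pb = Ps − 59, where Ps is the price sellers receive.
Demand in terms of Ps becomes xd = 889 − 2(Ps − 59) = 1007 - 2Ps. Setting this equal to supply: 1007 - 2Ps = -300 + 4Ps, so Ps = 1307/6.
Buyers pay Pb = 1307/6 − 59 = 953/6; x' = -300 + 4·(1307/6) = 1714/3.
Government outlay = subsidy × quantity = 59 × 1714/3 = 101126/3.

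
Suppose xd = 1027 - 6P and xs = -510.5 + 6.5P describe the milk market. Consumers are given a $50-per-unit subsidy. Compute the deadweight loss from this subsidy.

Deadweight loss = $3900

Pre-subsidy: 1027 - 6P = -510.5 + 6.5P gives P* = 123, x* = 289.
With the rebate, buyers effectively pay Pb = Ps − 50, where Ps is the price sellers receive.
Demand in terms of Ps becomes xd = 1027 − 6(Ps − 50) = 1327 - 6Ps. Setting this equal to supply: 1327 - 6Ps = -510.5 + 6.5Ps, so Ps = 147.
Buyers pay Pb = 147 − 50 = 97; x' = -510.5 + 6.5·147 = 445.
The subsidy expands output by 445 − 289 = 156 past the efficient level; on those units the gap between marginal cost and willingness to pay runs from 0 up to 50.
DWL = ½ × 50 × 156 = 3900.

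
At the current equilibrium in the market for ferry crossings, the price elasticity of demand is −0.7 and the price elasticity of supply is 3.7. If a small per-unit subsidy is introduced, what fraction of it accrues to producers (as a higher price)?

Producer share = 7/44

For a small subsidy around the equilibrium, the benefit split depends on the relative slopes, which at a point are proportional to the elasticities.
Buyer share = εs/(εs + |εd|) = 3.7/(3.7 + 0.7) = 37/44; seller share = |εd|/(εs + |εd|) = 7/44.
So producers capture 7/44 of the subsidy.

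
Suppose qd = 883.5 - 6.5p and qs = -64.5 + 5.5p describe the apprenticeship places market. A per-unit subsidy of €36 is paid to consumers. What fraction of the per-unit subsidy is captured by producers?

Pre-subsidy: 883.5 - 6.5p = -64.5 + 5.5p gives p* = 79, q* = 370.
With the rebate, buyers effectively pay pb = ps − 36, where ps is the price sellers receive.
Demand in terms of ps becomes qd = 883.5 − 6.5(ps − 36) = 1117.5 - 6.5ps. Setting this equal to supply: 1117.5 - 6.5ps = -64.5 + 5.5ps, so ps = 98.5.
Buyers pay pb = 98.5 − 36 = 62.5; q' = -64.5 + 5.5·98.5 = 477.25.
Buyers' price falls by p* − pb = 79 − 62.5 = 16.5; sellers' price rises by ps − p* = 98.5 − 79 = 19.5.
So producers capture 19.5/36 = 13/24 of each unit of subsidy.

Producer share = 13/24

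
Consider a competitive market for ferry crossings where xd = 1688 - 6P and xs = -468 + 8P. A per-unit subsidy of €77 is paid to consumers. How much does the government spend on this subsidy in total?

Pre-subsidy: 1688 - 6P = -468 + 8P gives P* = 154, x* = 764.
With the rebate, buyers effectively pay Pb = Ps − 77, where Ps is the price sellers receive.
Demand in terms of Ps becomes xd = 1688 − 6(Ps − 77) = 2150 - 6Ps. Setting this equal to supply: 2150 - 6Ps = -468 + 8Ps, so Ps = 187.
Buyers pay Pb = 187 − 77 = 110; x' = -468 + 8·187 = 1028.
Government outlay = subsidy × quantity = 77 × 1028 = 79156.

Government cost = €79156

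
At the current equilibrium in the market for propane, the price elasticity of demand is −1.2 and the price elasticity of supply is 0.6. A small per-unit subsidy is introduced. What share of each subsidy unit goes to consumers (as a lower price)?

Consumer share = 1/3

For a small subsidy around the equilibrium, the benefit split depends on the relative slopes, which at a point are proportional to the elasticities.
Buyer share = εs/(εs + |εd|) = 0.6/(0.6 + 1.2) = 1/3; seller share = |εd|/(εs + |εd|) = 2/3.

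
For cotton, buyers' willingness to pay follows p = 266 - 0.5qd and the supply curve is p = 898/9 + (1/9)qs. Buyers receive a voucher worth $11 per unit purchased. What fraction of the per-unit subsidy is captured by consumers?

Pre-subsidy: 266 - 0.5q = 898/9 + (1/9)q gives q* = 272 and p* = 130.
With the rebate, buyers effectively pay pb = ps − 11, where ps is the price sellers receive.
On the curves, pb = 266 - 0.5q and ps = 898/9 + (1/9)q; the wedge ps − pb = 11 gives 898/9 + (1/9)q − (266 - 0.5q) = 11, so q' = 290.
Then pb = 266 − 0.5·290 = 121 and ps = 898/9 + (1/9)·290 = 132.
Buyers' price falls by p* − pb = 130 − 121 = 9; sellers' price rises by ps − p* = 132 − 130 = 2.
So consumers capture 9/11 = 9/11 of each unit of subsidy.

Consumer share = 9/11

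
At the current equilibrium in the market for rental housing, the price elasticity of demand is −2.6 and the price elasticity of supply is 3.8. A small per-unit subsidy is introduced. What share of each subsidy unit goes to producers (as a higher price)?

Producer share = 0.40625

For a small subsidy around the equilibrium, the benefit split depends on the relative slopes, which at a point are proportional to the elasticities.
Buyer share = εs/(εs + |εd|) = 3.8/(3.8 + 2.6) = 0.59375; seller share = |εd|/(εs + |εd|) = 0.40625.
So producers capture 0.40625 of the subsidy.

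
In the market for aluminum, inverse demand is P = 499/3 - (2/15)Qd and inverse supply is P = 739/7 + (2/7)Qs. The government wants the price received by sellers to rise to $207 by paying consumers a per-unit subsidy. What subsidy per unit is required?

Required subsidy s = $88 per unit

At a seller price of 207, quantity supplied is -369.5 + 3.5·207 = 355.
Buyers absorb 355 only when they pay Pb = 499/3 − (2/15)·355 = 119.
s = Ps − Pb = 207 − 119 = 88.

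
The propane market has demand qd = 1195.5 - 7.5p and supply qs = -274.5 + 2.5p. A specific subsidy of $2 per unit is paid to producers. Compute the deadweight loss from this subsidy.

Deadweight loss = $3.75

Pre-subsidy: 1195.5 - 7.5p = -274.5 + 2.5p gives p* = 147, q* = 93.
With the subsidy, sellers receive ps = pb + 2 for each unit, where pb is the price buyers pay.
Supply in terms of pb becomes qs = -274.5 + 2.5(pb + 2) = -269.5 + 2.5pb. Setting this equal to demand: 1195.5 - 7.5pb = -269.5 + 2.5pb, so pb = 146.5.
Sellers receive ps = 146.5 + 2 = 148.5; q' = 1195.5 − 7.5·146.5 = 96.75.
The subsidy expands output by 96.75 − 93 = 3.75 past the efficient level; on those units the gap between marginal cost and willingness to pay runs from 0 up to 2.
DWL = ½ × 2 × 3.75 = 3.75.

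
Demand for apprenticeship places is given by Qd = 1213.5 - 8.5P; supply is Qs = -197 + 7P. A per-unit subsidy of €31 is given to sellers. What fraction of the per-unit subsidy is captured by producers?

Pre-subsidy: 1213.5 - 8.5P = -197 + 7P gives P* = 91, Q* = 440.
With the subsidy, sellers receive Ps = Pb + 31 for each unit, where Pb is the price buyers pay.
Supply in terms of Pb becomes Qs = -197 + 7(Pb + 31) = 20 + 7Pb. Setting this equal to demand: 1213.5 - 8.5Pb = 20 + 7Pb, so Pb = 77.
Sellers receive Ps = 77 + 31 = 108; Q' = 1213.5 − 8.5·77 = 559.
Buyers' price falls by P* − Pb = 91 − 77 = 14; sellers' price rises by Ps − P* = 108 − 91 = 17.
So producers capture 17/31 = 17/31 of each unit of subsidy.

Producer share = 17/31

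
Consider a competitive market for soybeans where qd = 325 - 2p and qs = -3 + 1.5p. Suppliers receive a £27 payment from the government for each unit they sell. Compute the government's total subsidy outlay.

Pre-subsidy: 325 - 2p = -3 + 1.5p gives p* = 656/7, q* = 963/7.
With the subsidy, sellers receive ps = pb + 27 for each unit, where pb is the price buyers pay.
Supply in terms of pb becomes qs = -3 + 1.5(pb + 27) = 37.5 + 1.5pb. Setting this equal to demand: 325 - 2pb = 37.5 + 1.5pb, so pb = 575/7.
Sellers receive ps = 575/7 + 27 = 764/7; q' = 325 − 2·(575/7) = 1125/7.
Government outlay = subsidy × quantity = 27 × 1125/7 = 30375/7.

Government cost = 30375/7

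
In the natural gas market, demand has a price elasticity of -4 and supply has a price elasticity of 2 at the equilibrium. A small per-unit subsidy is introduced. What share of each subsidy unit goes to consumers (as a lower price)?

Consumer share = 1/3

For a small subsidy around the equilibrium, the benefit split depends on the relative slopes, which at a point are proportional to the elasticities.
Buyer share = εs/(εs + |εd|) = 2/(2 + 4) = 1/3; seller share = |εd|/(εs + |εd|) = 2/3.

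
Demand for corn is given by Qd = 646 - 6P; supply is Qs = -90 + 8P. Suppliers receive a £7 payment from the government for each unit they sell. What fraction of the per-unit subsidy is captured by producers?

Pre-subsidy: 646 - 6P = -90 + 8P gives P* = 368/7, Q* = 2314/7.
With the subsidy, sellers receive Ps = Pb + 7 for each unit, where Pb is the price buyers pay.
Supply in terms of Pb becomes Qs = -90 + 8(Pb + 7) = -34 + 8Pb. Setting this equal to demand: 646 - 6Pb = -34 + 8Pb, so Pb = 340/7.
Sellers receive Ps = 340/7 + 7 = 389/7; Q' = 646 − 6·(340/7) = 2482/7.
Buyers' price falls by P* − Pb = 368/7 − 340/7 = 4; sellers' price rises by Ps − P* = 389/7 − 368/7 = 3.
So producers capture 3/7 = 3/7 of each unit of subsidy.

Producer share = 3/7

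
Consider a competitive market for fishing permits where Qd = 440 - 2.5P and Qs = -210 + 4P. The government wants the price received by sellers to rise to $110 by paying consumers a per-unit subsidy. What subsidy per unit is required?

Required subsidy s = $26 per unit

At a seller price of 110, quantity supplied is -210 + 4·110 = 230.
Buyers absorb 230 only when they pay Pb with 440 − 2.5·Pb = 230, i.e. Pb = 84.
s = Ps − Pb = 110 − 84 = 26.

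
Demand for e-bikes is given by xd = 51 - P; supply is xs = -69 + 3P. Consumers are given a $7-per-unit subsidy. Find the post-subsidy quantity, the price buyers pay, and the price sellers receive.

x' = 26.25; buyers pay $24.75; sellers receive $31.75

Pre-subsidy: 51 - P = -69 + 3P gives P* = 30, x* = 21.
With the rebate, buyers effectively pay Pb = Ps − 7, where Ps is the price sellers receive.
Demand in terms of Ps becomes xd = 51 − 1(Ps − 7) = 58 - Ps. Setting this equal to supply: 58 - Ps = -69 + 3Ps, so Ps = 31.75.
Buyers pay Pb = 31.75 − 7 = 24.75; x' = -69 + 3·31.75 = 26.25.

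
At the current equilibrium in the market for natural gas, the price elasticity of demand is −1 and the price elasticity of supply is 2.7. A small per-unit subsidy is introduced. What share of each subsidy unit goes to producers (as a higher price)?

For a small subsidy around the equilibrium, the benefit split depends on the relative slopes, which at a point are proportional to the elasticities.
Buyer share = εs/(εs + |εd|) = 2.7/(2.7 + 1) = 27/37; seller share = |εd|/(εs + |εd|) = 10/37.
So producers capture 10/37 of the subsidy.

Producer share = 10/37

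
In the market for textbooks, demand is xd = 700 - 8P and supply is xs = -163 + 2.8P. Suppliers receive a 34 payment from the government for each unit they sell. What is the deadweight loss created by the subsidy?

Pre-subsidy: 700 - 8P = -163 + 2.8P gives P* = 4315/54, x* = 1640/27.
With the subsidy, sellers receive Ps = Pb + 34 for each unit, where Pb is the price buyers pay.
Supply in terms of Pb becomes xs = -163 + 2.8(Pb + 34) = -67.8 + 2.8Pb. Setting this equal to demand: 700 - 8Pb = -67.8 + 2.8Pb, so Pb = 3839/54.
Sellers receive Ps = 3839/54 + 34 = 5675/54; x' = 700 − 8·(3839/54) = 3544/27.
The subsidy expands output by 3544/27 − 1640/27 = 1904/27 past the efficient level; on those units the gap between marginal cost and willingness to pay runs from 0 up to 34.
DWL = ½ × 34 × 1904/27 = 32368/27.

Deadweight loss = 32368/27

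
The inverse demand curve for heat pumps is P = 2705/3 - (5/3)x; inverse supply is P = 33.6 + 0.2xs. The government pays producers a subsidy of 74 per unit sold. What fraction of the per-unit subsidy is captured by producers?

Producer share = 3/28

Pre-subsidy: 2705/3 - (5/3)x = 33.6 + 0.2x gives x* = 13021/28 and P* = 3545/28.
With the subsidy, sellers receive Ps = Pb + 74 for each unit, where Pb is the price buyers pay.
On the curves, Pb = 2705/3 - (5/3)x and Ps = 33.6 + 0.2x; the wedge Ps − Pb = 74 gives 33.6 + 0.2x − (2705/3 - (5/3)x) = 74, so x' = 14131/28.
Then Pb = 2705/3 − (5/3)·(14131/28) = 1695/28 and Ps = 33.6 + 0.2·(14131/28) = 3767/28.
Buyers' price falls by P* − Pb = 3545/28 − 1695/28 = 925/14; sellers' price rises by Ps − P* = 3767/28 − 3545/28 = 111/14.
So producers capture (111/14)/74 = 3/28 of each unit of subsidy.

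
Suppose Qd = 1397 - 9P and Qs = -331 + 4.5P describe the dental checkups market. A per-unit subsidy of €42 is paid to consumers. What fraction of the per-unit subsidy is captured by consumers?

Consumer share = 1/3

Pre-subsidy: 1397 - 9P = -331 + 4.5P gives P* = 128, Q* = 245.
With the rebate, buyers effectively pay Pb = Ps − 42, where Ps is the price sellers receive.
Demand in terms of Ps becomes Qd = 1397 − 9(Ps − 42) = 1775 - 9Ps. Setting this equal to supply: 1775 - 9Ps = -331 + 4.5Ps, so Ps = 156.
Buyers pay Pb = 156 − 42 = 114; Q' = -331 + 4.5·156 = 371.
Buyers' price falls by P* − Pb = 128 − 114 = 14; sellers' price rises by Ps − P* = 156 − 128 = 28.
So consumers capture 14/42 = 1/3 of each unit of subsidy.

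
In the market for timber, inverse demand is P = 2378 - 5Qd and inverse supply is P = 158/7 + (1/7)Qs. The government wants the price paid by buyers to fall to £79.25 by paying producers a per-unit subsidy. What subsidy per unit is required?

At a buyer price of 79.25, quantity demanded is 475.6 − 0.2·79.25 = 459.75.
Sellers supply 459.75 only when they receive Ps = 158/7 + (1/7)·459.75 = 88.25.
s = Ps − Pb = 88.25 − 79.25 = 9.

Required subsidy s = £9 per unit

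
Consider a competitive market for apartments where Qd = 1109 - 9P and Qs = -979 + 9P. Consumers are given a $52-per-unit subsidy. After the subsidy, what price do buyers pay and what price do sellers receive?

Buyers pay $90; sellers receive $142

Pre-subsidy: 1109 - 9P = -979 + 9P gives P* = 116, Q* = 65.
With the rebate, buyers effectively pay Pb = Ps − 52, where Ps is the price sellers receive.
Demand in terms of Ps becomes Qd = 1109 − 9(Ps − 52) = 1577 - 9Ps. Setting this equal to supply: 1577 - 9Ps = -979 + 9Ps, so Ps = 142.
Buyers pay Pb = 142 − 52 = 90; Q' = -979 + 9·142 = 299.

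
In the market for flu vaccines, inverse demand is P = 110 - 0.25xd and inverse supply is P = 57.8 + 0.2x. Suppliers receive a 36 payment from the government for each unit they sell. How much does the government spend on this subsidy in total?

Government cost = 7056

Pre-subsidy: 110 - 0.25x = 57.8 + 0.2x gives x* = 116 and P* = 81.
With the subsidy, sellers receive Ps = Pb + 36 for each unit, where Pb is the price buyers pay.
On the curves, Pb = 110 - 0.25x and Ps = 57.8 + 0.2x; the wedge Ps − Pb = 36 gives 57.8 + 0.2x − (110 - 0.25x) = 36, so x' = 196.
Then Pb = 110 − 0.25·196 = 61 and Ps = 57.8 + 0.2·196 = 97.
Government outlay = subsidy × quantity = 36 × 196 = 7056.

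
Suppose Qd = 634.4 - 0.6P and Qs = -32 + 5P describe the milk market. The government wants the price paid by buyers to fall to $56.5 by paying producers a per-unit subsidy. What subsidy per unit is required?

At a buyer price of 56.5, quantity demanded is 634.4 − 0.6·56.5 = 600.5.
Sellers supply 600.5 only when they receive Ps with -32 + 5·Ps = 600.5, i.e. Ps = 126.5.
s = Ps − Pb = 126.5 − 56.5 = 70.

Required subsidy s = $70 per unit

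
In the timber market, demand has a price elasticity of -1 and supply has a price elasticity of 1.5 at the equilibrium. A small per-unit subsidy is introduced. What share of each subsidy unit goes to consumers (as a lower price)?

Consumer share = 0.6

For a small subsidy around the equilibrium, the benefit split depends on the relative slopes, which at a point are proportional to the elasticities.
Buyer share = εs/(εs + |εd|) = 1.5/(1.5 + 1) = 0.6; seller share = |εd|/(εs + |εd|) = 0.4.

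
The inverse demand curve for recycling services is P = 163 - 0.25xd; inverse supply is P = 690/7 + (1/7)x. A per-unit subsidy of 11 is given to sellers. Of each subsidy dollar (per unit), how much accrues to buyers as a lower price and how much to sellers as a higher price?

Buyers gain 7 per unit; sellers gain 4 per unit

Pre-subsidy: 163 - 0.25x = 690/7 + (1/7)x gives x* = 164 and P* = 122.
With the subsidy, sellers receive Ps = Pb + 11 for each unit, where Pb is the price buyers pay.
On the curves, Pb = 163 - 0.25x and Ps = 690/7 + (1/7)x; the wedge Ps − Pb = 11 gives 690/7 + (1/7)x − (163 - 0.25x) = 11, so x' = 192.
Then Pb = 163 − 0.25·192 = 115 and Ps = 690/7 + (1/7)·192 = 126.
Buyers' price falls by P* − Pb = 122 − 115 = 7; sellers' price rises by Ps − P* = 126 − 122 = 4.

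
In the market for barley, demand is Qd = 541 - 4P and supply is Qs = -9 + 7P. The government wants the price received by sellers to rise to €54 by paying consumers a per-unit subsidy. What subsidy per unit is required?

Required subsidy s = €11 per unit

At a seller price of 54, quantity supplied is -9 + 7·54 = 369.
Buyers absorb 369 only when they pay Pb with 541 − 4·Pb = 369, i.e. Pb = 43.
s = Ps − Pb = 54 − 43 = 11.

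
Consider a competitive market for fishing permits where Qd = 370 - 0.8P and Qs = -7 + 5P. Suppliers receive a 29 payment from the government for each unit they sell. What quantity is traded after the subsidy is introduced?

Q' = 338

Pre-subsidy: 370 - 0.8P = -7 + 5P gives P* = 65, Q* = 318.
With the subsidy, sellers receive Ps = Pb + 29 for each unit, where Pb is the price buyers pay.
Supply in terms of Pb becomes Qs = -7 + 5(Pb + 29) = 138 + 5Pb. Setting this equal to demand: 370 - 0.8Pb = 138 + 5Pb, so Pb = 40.
Sellers receive Ps = 40 + 29 = 69; Q' = 370 − 0.8·40 = 338.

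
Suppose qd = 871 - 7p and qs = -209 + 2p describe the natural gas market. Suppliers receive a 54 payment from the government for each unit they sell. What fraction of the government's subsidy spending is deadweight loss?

DWL / government spending = 42/115

Pre-subsidy: 871 - 7p = -209 + 2p gives p* = 120, q* = 31.
With the subsidy, sellers receive ps = pb + 54 for each unit, where pb is the price buyers pay.
Supply in terms of pb becomes qs = -209 + 2(pb + 54) = -101 + 2pb. Setting this equal to demand: 871 - 7pb = -101 + 2pb, so pb = 108.
Sellers receive ps = 108 + 54 = 162; q' = 871 − 7·108 = 115.
ΔCS = ½(31 + 115)(120 − 108) = 876; ΔPS = ½(31 + 115)(162 − 120) = 3066.
Government spending = 54 × 115 = 6210.
DWL = ½ × 54 × (115 − 31) = 2268; fraction = 2268 / 6210 = 42/115.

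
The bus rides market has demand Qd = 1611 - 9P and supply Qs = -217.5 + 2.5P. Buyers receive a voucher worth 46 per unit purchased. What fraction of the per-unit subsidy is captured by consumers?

Consumer share = 5/23

Pre-subsidy: 1611 - 9P = -217.5 + 2.5P gives P* = 159, Q* = 180.
With the rebate, buyers effectively pay Pb = Ps − 46, where Ps is the price sellers receive.
Demand in terms of Ps becomes Qd = 1611 − 9(Ps − 46) = 2025 - 9Ps. Setting this equal to supply: 2025 - 9Ps = -217.5 + 2.5Ps, so Ps = 195.
Buyers pay Pb = 195 − 46 = 149; Q' = -217.5 + 2.5·195 = 270.
Buyers' price falls by P* − Pb = 159 − 149 = 10; sellers' price rises by Ps − P* = 195 − 159 = 36.
So consumers capture 10/46 = 5/23 of each unit of subsidy.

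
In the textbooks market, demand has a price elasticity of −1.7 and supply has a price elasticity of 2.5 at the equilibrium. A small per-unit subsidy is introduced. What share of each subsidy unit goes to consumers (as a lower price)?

For a small subsidy around the equilibrium, the benefit split depends on the relative slopes, which at a point are proportional to the elasticities.
Buyer share = εs/(εs + |εd|) = 2.5/(2.5 + 1.7) = 25/42; seller share = |εd|/(εs + |εd|) = 17/42.

Consumer share = 25/42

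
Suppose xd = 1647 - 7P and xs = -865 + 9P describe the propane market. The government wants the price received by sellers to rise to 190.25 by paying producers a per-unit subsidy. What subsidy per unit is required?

At a seller price of 190.25, quantity supplied is -865 + 9·190.25 = 847.25.
Buyers absorb 847.25 only when they pay Pb with 1647 − 7·Pb = 847.25, i.e. Pb = 114.25.
s = Ps − Pb = 190.25 − 114.25 = 76.

Required subsidy s = 76 per unit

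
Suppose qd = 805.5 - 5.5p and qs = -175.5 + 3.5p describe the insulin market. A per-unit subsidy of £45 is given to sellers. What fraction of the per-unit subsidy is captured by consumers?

Pre-subsidy: 805.5 - 5.5p = -175.5 + 3.5p gives p* = 109, q* = 206.
With the subsidy, sellers receive ps = pb + 45 for each unit, where pb is the price buyers pay.
Supply in terms of pb becomes qs = -175.5 + 3.5(pb + 45) = -18 + 3.5pb. Setting this equal to demand: 805.5 - 5.5pb = -18 + 3.5pb, so pb = 91.5.
Sellers receive ps = 91.5 + 45 = 136.5; q' = 805.5 − 5.5·91.5 = 302.25.
Buyers' price falls by p* − pb = 109 − 91.5 = 17.5; sellers' price rises by ps − p* = 136.5 − 109 = 27.5.
So consumers capture 17.5/45 = 7/18 of each unit of subsidy.

Consumer share = 7/18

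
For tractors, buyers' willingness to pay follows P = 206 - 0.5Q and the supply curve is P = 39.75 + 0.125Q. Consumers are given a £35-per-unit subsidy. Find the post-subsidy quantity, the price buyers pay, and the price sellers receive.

Pre-subsidy: 206 - 0.5Q = 39.75 + 0.125Q gives Q* = 266 and P* = 73.
With the rebate, buyers effectively pay Pb = Ps − 35, where Ps is the price sellers receive.
On the curves, Pb = 206 - 0.5Q and Ps = 39.75 + 0.125Q; the wedge Ps − Pb = 35 gives 39.75 + 0.125Q − (206 - 0.5Q) = 35, so Q' = 322.
Then Pb = 206 − 0.5·322 = 45 and Ps = 39.75 + 0.125·322 = 80.

Q' = 322; buyers pay £45; sellers receive £80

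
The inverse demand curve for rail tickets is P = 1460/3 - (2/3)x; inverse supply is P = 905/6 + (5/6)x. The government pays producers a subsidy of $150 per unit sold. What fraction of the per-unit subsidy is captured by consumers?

Pre-subsidy: 1460/3 - (2/3)x = 905/6 + (5/6)x gives x* = 2015/9 and P* = 9110/27.
With the subsidy, sellers receive Ps = Pb + 150 for each unit, where Pb is the price buyers pay.
On the curves, Pb = 1460/3 - (2/3)x and Ps = 905/6 + (5/6)x; the wedge Ps − Pb = 150 gives 905/6 + (5/6)x − (1460/3 - (2/3)x) = 150, so x' = 2915/9.
Then Pb = 1460/3 − (2/3)·(2915/9) = 7310/27 and Ps = 905/6 + (5/6)·(2915/9) = 11360/27.
Buyers' price falls by P* − Pb = 9110/27 − 7310/27 = 200/3; sellers' price rises by Ps − P* = 11360/27 − 9110/27 = 250/3.
So consumers capture (200/3)/150 = 4/9 of each unit of subsidy.

Consumer share = 4/9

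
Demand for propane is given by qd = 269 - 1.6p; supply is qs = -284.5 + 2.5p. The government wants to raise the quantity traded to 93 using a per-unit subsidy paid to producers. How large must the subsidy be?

At q = 93, invert demand for the buyer price: pb = (269 − 93)/1.6 = 110; invert supply for the seller price: ps = (93 − (-284.5))/2.5 = 151.
The subsidy must fill the gap: s = ps − pb = 151 − 110 = 41.

Required subsidy s = 41 per unit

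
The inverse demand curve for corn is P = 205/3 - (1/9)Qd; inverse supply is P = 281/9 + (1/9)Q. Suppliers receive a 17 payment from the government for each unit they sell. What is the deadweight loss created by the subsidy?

Pre-subsidy: 205/3 - (1/9)Q = 281/9 + (1/9)Q gives Q* = 167 and P* = 448/9.
With the subsidy, sellers receive Ps = Pb + 17 for each unit, where Pb is the price buyers pay.
On the curves, Pb = 205/3 - (1/9)Q and Ps = 281/9 + (1/9)Q; the wedge Ps − Pb = 17 gives 281/9 + (1/9)Q − (205/3 - (1/9)Q) = 17, so Q' = 243.5.
Then Pb = 205/3 − (1/9)·243.5 = 743/18 and Ps = 281/9 + (1/9)·243.5 = 1049/18.
The subsidy expands output by 243.5 − 167 = 76.5 past the efficient level; on those units the gap between marginal cost and willingness to pay runs from 0 up to 17.
DWL = ½ × 17 × 76.5 = 650.25.

Deadweight loss = 650.25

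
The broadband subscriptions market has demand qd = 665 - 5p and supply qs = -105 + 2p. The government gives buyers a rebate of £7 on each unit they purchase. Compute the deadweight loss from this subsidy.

Pre-subsidy: 665 - 5p = -105 + 2p gives p* = 110, q* = 115.
With the rebate, buyers effectively pay pb = ps − 7, where ps is the price sellers receive.
Demand in terms of ps becomes qd = 665 − 5(ps − 7) = 700 - 5ps. Setting this equal to supply: 700 - 5ps = -105 + 2ps, so ps = 115.
Buyers pay pb = 115 − 7 = 108; q' = -105 + 2·115 = 125.
The subsidy expands output by 125 − 115 = 10 past the efficient level; on those units the gap between marginal cost and willingness to pay runs from 0 up to 7.
DWL = ½ × 7 × 10 = 35.

Deadweight loss = £35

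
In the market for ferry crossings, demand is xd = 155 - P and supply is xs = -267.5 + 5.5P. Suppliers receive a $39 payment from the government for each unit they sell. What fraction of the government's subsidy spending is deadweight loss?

DWL / government spending = 11/82

Pre-subsidy: 155 - P = -267.5 + 5.5P gives P* = 65, x* = 90.
With the subsidy, sellers receive Ps = Pb + 39 for each unit, where Pb is the price buyers pay.
Supply in terms of Pb becomes xs = -267.5 + 5.5(Pb + 39) = -53 + 5.5Pb. Setting this equal to demand: 155 - Pb = -53 + 5.5Pb, so Pb = 32.
Sellers receive Ps = 32 + 39 = 71; x' = 155 − 1·32 = 123.
ΔCS = ½(90 + 123)(65 − 32) = 3514.5; ΔPS = ½(90 + 123)(71 − 65) = 639.
Government spending = 39 × 123 = 4797.
DWL = ½ × 39 × (123 − 90) = 643.5; fraction = 643.5 / 4797 = 11/82.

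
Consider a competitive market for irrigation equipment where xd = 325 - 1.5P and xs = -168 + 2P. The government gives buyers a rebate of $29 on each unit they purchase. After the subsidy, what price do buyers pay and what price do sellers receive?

Pre-subsidy: 325 - 1.5P = -168 + 2P gives P* = 986/7, x* = 796/7.
With the rebate, buyers effectively pay Pb = Ps − 29, where Ps is the price sellers receive.
Demand in terms of Ps becomes xd = 325 − 1.5(Ps − 29) = 368.5 - 1.5Ps. Setting this equal to supply: 368.5 - 1.5Ps = -168 + 2Ps, so Ps = 1073/7.
Buyers pay Pb = 1073/7 − 29 = 870/7; x' = -168 + 2·(1073/7) = 970/7.

Buyers pay 870/7; sellers receive 1073/7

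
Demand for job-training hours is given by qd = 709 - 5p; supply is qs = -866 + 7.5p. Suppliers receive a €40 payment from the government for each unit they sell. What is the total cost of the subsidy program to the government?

Pre-subsidy: 709 - 5p = -866 + 7.5p gives p* = 126, q* = 79.
With the subsidy, sellers receive ps = pb + 40 for each unit, where pb is the price buyers pay.
Supply in terms of pb becomes qs = -866 + 7.5(pb + 40) = -566 + 7.5pb. Setting this equal to demand: 709 - 5pb = -566 + 7.5pb, so pb = 102.
Sellers receive ps = 102 + 40 = 142; q' = 709 − 5·102 = 199.
Government outlay = subsidy × quantity = 40 × 199 = 7960.

Government cost = €7960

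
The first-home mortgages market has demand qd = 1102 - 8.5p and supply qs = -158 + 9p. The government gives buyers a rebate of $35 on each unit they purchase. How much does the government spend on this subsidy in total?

Pre-subsidy: 1102 - 8.5p = -158 + 9p gives p* = 72, q* = 490.
With the rebate, buyers effectively pay pb = ps − 35, where ps is the price sellers receive.
Demand in terms of ps becomes qd = 1102 − 8.5(ps − 35) = 1399.5 - 8.5ps. Setting this equal to supply: 1399.5 - 8.5ps = -158 + 9ps, so ps = 89.
Buyers pay pb = 89 − 35 = 54; q' = -158 + 9·89 = 643.
Government outlay = subsidy × quantity = 35 × 643 = 22505.

Government cost = $22505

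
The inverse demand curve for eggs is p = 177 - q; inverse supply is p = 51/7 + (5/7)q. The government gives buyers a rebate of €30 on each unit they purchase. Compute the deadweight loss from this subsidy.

Pre-subsidy: 177 - q = 51/7 + (5/7)q gives q* = 99 and p* = 78.
With the rebate, buyers effectively pay pb = ps − 30, where ps is the price sellers receive.
On the curves, pb = 177 - q and ps = 51/7 + (5/7)q; the wedge ps − pb = 30 gives 51/7 + (5/7)q − (177 - q) = 30, so q' = 116.5.
Then pb = 177 − 1·116.5 = 60.5 and ps = 51/7 + (5/7)·116.5 = 90.5.
The subsidy expands output by 116.5 − 99 = 17.5 past the efficient level; on those units the gap between marginal cost and willingness to pay runs from 0 up to 30.
DWL = ½ × 30 × 17.5 = 262.5.

Deadweight loss = €262.5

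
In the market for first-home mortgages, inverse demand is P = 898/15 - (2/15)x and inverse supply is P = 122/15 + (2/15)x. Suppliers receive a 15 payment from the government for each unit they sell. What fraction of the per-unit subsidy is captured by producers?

Producer share = 0.5

Pre-subsidy: 898/15 - (2/15)x = 122/15 + (2/15)x gives x* = 194 and P* = 34.
With the subsidy, sellers receive Ps = Pb + 15 for each unit, where Pb is the price buyers pay.
On the curves, Pb = 898/15 - (2/15)x and Ps = 122/15 + (2/15)x; the wedge Ps − Pb = 15 gives 122/15 + (2/15)x − (898/15 - (2/15)x) = 15, so x' = 250.25.
Then Pb = 898/15 − (2/15)·250.25 = 26.5 and Ps = 122/15 + (2/15)·250.25 = 41.5.
Buyers' price falls by P* − Pb = 34 − 26.5 = 7.5; sellers' price rises by Ps − P* = 41.5 − 34 = 7.5.
So producers capture 7.5/15 = 0.5 of each unit of subsidy.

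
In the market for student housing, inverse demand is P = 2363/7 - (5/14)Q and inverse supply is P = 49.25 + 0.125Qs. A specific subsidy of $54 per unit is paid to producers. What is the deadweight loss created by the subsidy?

Pre-subsidy: 2363/7 - (5/14)Q = 49.25 + 0.125Q gives Q* = 598 and P* = 124.
With the subsidy, sellers receive Ps = Pb + 54 for each unit, where Pb is the price buyers pay.
On the curves, Pb = 2363/7 - (5/14)Q and Ps = 49.25 + 0.125Q; the wedge Ps − Pb = 54 gives 49.25 + 0.125Q − (2363/7 - (5/14)Q) = 54, so Q' = 710.
Then Pb = 2363/7 − (5/14)·710 = 84 and Ps = 49.25 + 0.125·710 = 138.
The subsidy expands output by 710 − 598 = 112 past the efficient level; on those units the gap between marginal cost and willingness to pay runs from 0 up to 54.
DWL = ½ × 54 × 112 = 3024.

Deadweight loss = $3024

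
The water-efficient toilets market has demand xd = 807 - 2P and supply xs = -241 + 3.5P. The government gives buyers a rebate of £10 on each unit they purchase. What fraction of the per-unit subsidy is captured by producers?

Pre-subsidy: 807 - 2P = -241 + 3.5P gives P* = 2096/11, x* = 4685/11.
With the rebate, buyers effectively pay Pb = Ps − 10, where Ps is the price sellers receive.
Demand in terms of Ps becomes xd = 807 − 2(Ps − 10) = 827 - 2Ps. Setting this equal to supply: 827 - 2Ps = -241 + 3.5Ps, so Ps = 2136/11.
Buyers pay Pb = 2136/11 − 10 = 2026/11; x' = -241 + 3.5·(2136/11) = 4825/11.
Buyers' price falls by P* − Pb = 2096/11 − 2026/11 = 70/11; sellers' price rises by Ps − P* = 2136/11 − 2096/11 = 40/11.
So producers capture (40/11)/10 = 4/11 of each unit of subsidy.

Producer share = 4/11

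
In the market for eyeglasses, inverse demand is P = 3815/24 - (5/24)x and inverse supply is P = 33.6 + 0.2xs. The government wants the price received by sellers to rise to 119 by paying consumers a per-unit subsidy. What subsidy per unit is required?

At a seller price of 119, quantity supplied is -168 + 5·119 = 427.
Buyers absorb 427 only when they pay Pb = 3815/24 − (5/24)·427 = 70.
s = Ps − Pb = 119 − 70 = 49.

Required subsidy s = 49 per unit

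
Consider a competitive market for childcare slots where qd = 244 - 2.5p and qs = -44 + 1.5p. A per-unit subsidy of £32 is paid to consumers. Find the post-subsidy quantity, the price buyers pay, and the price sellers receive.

q' = 94; buyers pay £60; sellers receive £92

Pre-subsidy: 244 - 2.5p = -44 + 1.5p gives p* = 72, q* = 64.
With the rebate, buyers effectively pay pb = ps − 32, where ps is the price sellers receive.
Demand in terms of ps becomes qd = 244 − 2.5(ps − 32) = 324 - 2.5ps. Setting this equal to supply: 324 - 2.5ps = -44 + 1.5ps, so ps = 92.
Buyers pay pb = 92 − 32 = 60; q' = -44 + 1.5·92 = 94.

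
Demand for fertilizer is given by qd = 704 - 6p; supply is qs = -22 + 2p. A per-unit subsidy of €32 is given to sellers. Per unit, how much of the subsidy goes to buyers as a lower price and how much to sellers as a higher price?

Pre-subsidy: 704 - 6p = -22 + 2p gives p* = 90.75, q* = 159.5.
With the subsidy, sellers receive ps = pb + 32 for each unit, where pb is the price buyers pay.
Supply in terms of pb becomes qs = -22 + 2(pb + 32) = 42 + 2pb. Setting this equal to demand: 704 - 6pb = 42 + 2pb, so pb = 82.75.
Sellers receive ps = 82.75 + 32 = 114.75; q' = 704 − 6·82.75 = 207.5.
Buyers' price falls by p* − pb = 90.75 − 82.75 = 8; sellers' price rises by ps − p* = 114.75 − 90.75 = 24.

Buyers gain €8 per unit; sellers gain €24 per unit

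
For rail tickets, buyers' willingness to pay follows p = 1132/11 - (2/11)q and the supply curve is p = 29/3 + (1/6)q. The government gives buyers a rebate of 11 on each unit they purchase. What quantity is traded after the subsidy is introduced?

q' = 6880/23

Pre-subsidy: 1132/11 - (2/11)q = 29/3 + (1/6)q gives q* = 6154/23 and p* = 1248/23.
With the rebate, buyers effectively pay pb = ps − 11, where ps is the price sellers receive.
On the curves, pb = 1132/11 - (2/11)q and ps = 29/3 + (1/6)q; the wedge ps − pb = 11 gives 29/3 + (1/6)q − (1132/11 - (2/11)q) = 11, so q' = 6880/23.
Then pb = 1132/11 − (2/11)·(6880/23) = 1116/23 and ps = 29/3 + (1/6)·(6880/23) = 1369/23.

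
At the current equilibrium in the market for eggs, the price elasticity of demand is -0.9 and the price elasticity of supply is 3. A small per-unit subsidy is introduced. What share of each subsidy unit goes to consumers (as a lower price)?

Consumer share = 10/13

For a small subsidy around the equilibrium, the benefit split depends on the relative slopes, which at a point are proportional to the elasticities.
Buyer share = εs/(εs + |εd|) = 3/(3 + 0.9) = 10/13; seller share = |εd|/(εs + |εd|) = 3/13.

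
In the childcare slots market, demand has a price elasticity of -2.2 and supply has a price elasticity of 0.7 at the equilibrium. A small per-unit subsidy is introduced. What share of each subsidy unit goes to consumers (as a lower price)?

Consumer share = 7/29

For a small subsidy around the equilibrium, the benefit split depends on the relative slopes, which at a point are proportional to the elasticities.
Buyer share = εs/(εs + |εd|) = 0.7/(0.7 + 2.2) = 7/29; seller share = |εd|/(εs + |εd|) = 22/29.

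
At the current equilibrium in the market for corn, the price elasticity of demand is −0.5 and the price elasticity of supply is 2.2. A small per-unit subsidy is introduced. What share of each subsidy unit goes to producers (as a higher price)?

Producer share = 5/27

For a small subsidy around the equilibrium, the benefit split depends on the relative slopes, which at a point are proportional to the elasticities.
Buyer share = εs/(εs + |εd|) = 2.2/(2.2 + 0.5) = 22/27; seller share = |εd|/(εs + |εd|) = 5/27.
So producers capture 5/27 of the subsidy.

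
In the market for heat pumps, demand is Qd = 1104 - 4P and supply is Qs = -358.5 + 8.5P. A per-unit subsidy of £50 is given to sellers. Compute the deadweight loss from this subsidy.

Deadweight loss = £3400

Pre-subsidy: 1104 - 4P = -358.5 + 8.5P gives P* = 117, Q* = 636.
With the subsidy, sellers receive Ps = Pb + 50 for each unit, where Pb is the price buyers pay.
Supply in terms of Pb becomes Qs = -358.5 + 8.5(Pb + 50) = 66.5 + 8.5Pb. Setting this equal to demand: 1104 - 4Pb = 66.5 + 8.5Pb, so Pb = 83.
Sellers receive Ps = 83 + 50 = 133; Q' = 1104 − 4·83 = 772.
The subsidy expands output by 772 − 636 = 136 past the efficient level; on those units the gap between marginal cost and willingness to pay runs from 0 up to 50.
DWL = ½ × 50 × 136 = 3400.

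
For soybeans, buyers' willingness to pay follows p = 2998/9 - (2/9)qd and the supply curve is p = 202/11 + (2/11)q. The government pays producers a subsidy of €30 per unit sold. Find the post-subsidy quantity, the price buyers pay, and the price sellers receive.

q' = 853.25; buyers pay €143.5; sellers receive €173.5

Pre-subsidy: 2998/9 - (2/9)q = 202/11 + (2/11)q gives q* = 779 and p* = 160.
With the subsidy, sellers receive ps = pb + 30 for each unit, where pb is the price buyers pay.
On the curves, pb = 2998/9 - (2/9)q and ps = 202/11 + (2/11)q; the wedge ps − pb = 30 gives 202/11 + (2/11)q − (2998/9 - (2/9)q) = 30, so q' = 853.25.
Then pb = 2998/9 − (2/9)·853.25 = 143.5 and ps = 202/11 + (2/11)·853.25 = 173.5.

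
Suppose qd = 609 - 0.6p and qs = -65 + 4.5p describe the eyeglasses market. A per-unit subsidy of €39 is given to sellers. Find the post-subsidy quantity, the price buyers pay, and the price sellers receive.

Pre-subsidy: 609 - 0.6p = -65 + 4.5p gives p* = 6740/51, q* = 9005/17.
With the subsidy, sellers receive ps = pb + 39 for each unit, where pb is the price buyers pay.
Supply in terms of pb becomes qs = -65 + 4.5(pb + 39) = 110.5 + 4.5pb. Setting this equal to demand: 609 - 0.6pb = 110.5 + 4.5pb, so pb = 4985/51.
Sellers receive ps = 4985/51 + 39 = 6974/51; q' = 609 − 0.6·(4985/51) = 9356/17.

q' = 9356/17; buyers pay 4985/51; sellers receive 6974/51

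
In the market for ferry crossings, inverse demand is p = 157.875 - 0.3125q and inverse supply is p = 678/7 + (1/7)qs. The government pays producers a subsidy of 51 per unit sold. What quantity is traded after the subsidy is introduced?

q' = 246

Pre-subsidy: 157.875 - 0.3125q = 678/7 + (1/7)q gives q* = 134 and p* = 116.
With the subsidy, sellers receive ps = pb + 51 for each unit, where pb is the price buyers pay.
On the curves, pb = 157.875 - 0.3125q and ps = 678/7 + (1/7)q; the wedge ps − pb = 51 gives 678/7 + (1/7)q − (157.875 - 0.3125q) = 51, so q' = 246.
Then pb = 157.875 − 0.3125·246 = 81 and ps = 678/7 + (1/7)·246 = 132.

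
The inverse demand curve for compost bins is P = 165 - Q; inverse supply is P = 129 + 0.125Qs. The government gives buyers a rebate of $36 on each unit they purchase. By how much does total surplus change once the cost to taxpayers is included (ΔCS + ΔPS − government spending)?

Net change in total surplus = -$576

Pre-subsidy: 165 - Q = 129 + 0.125Q gives Q* = 32 and P* = 133.
With the rebate, buyers effectively pay Pb = Ps − 36, where Ps is the price sellers receive.
On the curves, Pb = 165 - Q and Ps = 129 + 0.125Q; the wedge Ps − Pb = 36 gives 129 + 0.125Q − (165 - Q) = 36, so Q' = 64.
Then Pb = 165 − 1·64 = 101 and Ps = 129 + 0.125·64 = 137.
ΔCS = ½(32 + 64)(133 − 101) = 1536; ΔPS = ½(32 + 64)(137 − 133) = 192.
Government spending = 36 × 64 = 2304.
Net change = 1536 + 192 − 2304 = -576. The loss equals the DWL triangle ½·36·32.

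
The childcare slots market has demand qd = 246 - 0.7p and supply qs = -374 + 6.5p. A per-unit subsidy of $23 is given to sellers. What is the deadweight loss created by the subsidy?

Deadweight loss = 48139/288

Pre-subsidy: 246 - 0.7p = -374 + 6.5p gives p* = 775/9, q* = 3343/18.
With the subsidy, sellers receive ps = pb + 23 for each unit, where pb is the price buyers pay.
Supply in terms of pb becomes qs = -374 + 6.5(pb + 23) = -224.5 + 6.5pb. Setting this equal to demand: 246 - 0.7pb = -224.5 + 6.5pb, so pb = 4705/72.
Sellers receive ps = 4705/72 + 23 = 6361/72; q' = 246 − 0.7·(4705/72) = 28837/144.
The subsidy expands output by 28837/144 − 3343/18 = 2093/144 past the efficient level; on those units the gap between marginal cost and willingness to pay runs from 0 up to 23.
DWL = ½ × 23 × 2093/144 = 48139/288.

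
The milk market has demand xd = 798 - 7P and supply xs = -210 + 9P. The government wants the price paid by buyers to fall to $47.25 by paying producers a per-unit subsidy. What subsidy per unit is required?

Required subsidy s = $28 per unit

At a buyer price of 47.25, quantity demanded is 798 − 7·47.25 = 467.25.
Sellers supply 467.25 only when they receive Ps with -210 + 9·Ps = 467.25, i.e. Ps = 75.25.
s = Ps − Pb = 75.25 − 47.25 = 28.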